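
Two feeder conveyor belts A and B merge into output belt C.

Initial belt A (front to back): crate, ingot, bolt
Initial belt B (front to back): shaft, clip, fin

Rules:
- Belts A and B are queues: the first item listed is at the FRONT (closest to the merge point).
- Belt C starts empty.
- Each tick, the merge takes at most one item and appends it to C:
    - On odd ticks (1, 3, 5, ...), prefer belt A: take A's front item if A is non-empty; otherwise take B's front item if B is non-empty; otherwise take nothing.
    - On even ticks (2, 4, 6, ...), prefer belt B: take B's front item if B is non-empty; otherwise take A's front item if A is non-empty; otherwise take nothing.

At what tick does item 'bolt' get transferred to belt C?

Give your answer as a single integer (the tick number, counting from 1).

Answer: 5

Derivation:
Tick 1: prefer A, take crate from A; A=[ingot,bolt] B=[shaft,clip,fin] C=[crate]
Tick 2: prefer B, take shaft from B; A=[ingot,bolt] B=[clip,fin] C=[crate,shaft]
Tick 3: prefer A, take ingot from A; A=[bolt] B=[clip,fin] C=[crate,shaft,ingot]
Tick 4: prefer B, take clip from B; A=[bolt] B=[fin] C=[crate,shaft,ingot,clip]
Tick 5: prefer A, take bolt from A; A=[-] B=[fin] C=[crate,shaft,ingot,clip,bolt]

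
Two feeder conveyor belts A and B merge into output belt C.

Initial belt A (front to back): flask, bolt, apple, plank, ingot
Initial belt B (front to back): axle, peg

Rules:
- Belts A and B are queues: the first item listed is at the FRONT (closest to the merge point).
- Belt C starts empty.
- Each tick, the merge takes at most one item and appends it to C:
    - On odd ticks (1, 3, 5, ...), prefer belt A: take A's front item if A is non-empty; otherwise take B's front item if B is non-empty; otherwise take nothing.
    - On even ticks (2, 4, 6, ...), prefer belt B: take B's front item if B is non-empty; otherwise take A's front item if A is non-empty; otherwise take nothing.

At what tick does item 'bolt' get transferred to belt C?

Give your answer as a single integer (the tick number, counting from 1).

Answer: 3

Derivation:
Tick 1: prefer A, take flask from A; A=[bolt,apple,plank,ingot] B=[axle,peg] C=[flask]
Tick 2: prefer B, take axle from B; A=[bolt,apple,plank,ingot] B=[peg] C=[flask,axle]
Tick 3: prefer A, take bolt from A; A=[apple,plank,ingot] B=[peg] C=[flask,axle,bolt]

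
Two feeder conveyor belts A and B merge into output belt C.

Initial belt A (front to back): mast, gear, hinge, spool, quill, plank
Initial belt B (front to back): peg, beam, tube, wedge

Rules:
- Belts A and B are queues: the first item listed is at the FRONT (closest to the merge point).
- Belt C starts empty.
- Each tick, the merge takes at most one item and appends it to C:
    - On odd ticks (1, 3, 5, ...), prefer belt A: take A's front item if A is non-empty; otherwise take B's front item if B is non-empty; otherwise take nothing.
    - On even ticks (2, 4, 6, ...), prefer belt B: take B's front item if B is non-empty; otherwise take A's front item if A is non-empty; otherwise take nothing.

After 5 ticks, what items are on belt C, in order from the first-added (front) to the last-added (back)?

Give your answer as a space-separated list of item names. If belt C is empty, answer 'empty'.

Tick 1: prefer A, take mast from A; A=[gear,hinge,spool,quill,plank] B=[peg,beam,tube,wedge] C=[mast]
Tick 2: prefer B, take peg from B; A=[gear,hinge,spool,quill,plank] B=[beam,tube,wedge] C=[mast,peg]
Tick 3: prefer A, take gear from A; A=[hinge,spool,quill,plank] B=[beam,tube,wedge] C=[mast,peg,gear]
Tick 4: prefer B, take beam from B; A=[hinge,spool,quill,plank] B=[tube,wedge] C=[mast,peg,gear,beam]
Tick 5: prefer A, take hinge from A; A=[spool,quill,plank] B=[tube,wedge] C=[mast,peg,gear,beam,hinge]

Answer: mast peg gear beam hinge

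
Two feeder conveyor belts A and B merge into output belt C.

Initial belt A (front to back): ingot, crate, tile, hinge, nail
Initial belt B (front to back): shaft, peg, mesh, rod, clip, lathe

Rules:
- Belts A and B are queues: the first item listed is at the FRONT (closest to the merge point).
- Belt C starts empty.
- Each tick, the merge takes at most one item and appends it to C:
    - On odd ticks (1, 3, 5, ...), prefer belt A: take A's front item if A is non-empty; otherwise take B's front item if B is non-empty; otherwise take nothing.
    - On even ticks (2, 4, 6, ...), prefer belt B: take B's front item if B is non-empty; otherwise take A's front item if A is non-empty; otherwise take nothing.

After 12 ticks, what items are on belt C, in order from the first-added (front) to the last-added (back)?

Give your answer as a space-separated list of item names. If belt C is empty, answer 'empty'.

Tick 1: prefer A, take ingot from A; A=[crate,tile,hinge,nail] B=[shaft,peg,mesh,rod,clip,lathe] C=[ingot]
Tick 2: prefer B, take shaft from B; A=[crate,tile,hinge,nail] B=[peg,mesh,rod,clip,lathe] C=[ingot,shaft]
Tick 3: prefer A, take crate from A; A=[tile,hinge,nail] B=[peg,mesh,rod,clip,lathe] C=[ingot,shaft,crate]
Tick 4: prefer B, take peg from B; A=[tile,hinge,nail] B=[mesh,rod,clip,lathe] C=[ingot,shaft,crate,peg]
Tick 5: prefer A, take tile from A; A=[hinge,nail] B=[mesh,rod,clip,lathe] C=[ingot,shaft,crate,peg,tile]
Tick 6: prefer B, take mesh from B; A=[hinge,nail] B=[rod,clip,lathe] C=[ingot,shaft,crate,peg,tile,mesh]
Tick 7: prefer A, take hinge from A; A=[nail] B=[rod,clip,lathe] C=[ingot,shaft,crate,peg,tile,mesh,hinge]
Tick 8: prefer B, take rod from B; A=[nail] B=[clip,lathe] C=[ingot,shaft,crate,peg,tile,mesh,hinge,rod]
Tick 9: prefer A, take nail from A; A=[-] B=[clip,lathe] C=[ingot,shaft,crate,peg,tile,mesh,hinge,rod,nail]
Tick 10: prefer B, take clip from B; A=[-] B=[lathe] C=[ingot,shaft,crate,peg,tile,mesh,hinge,rod,nail,clip]
Tick 11: prefer A, take lathe from B; A=[-] B=[-] C=[ingot,shaft,crate,peg,tile,mesh,hinge,rod,nail,clip,lathe]
Tick 12: prefer B, both empty, nothing taken; A=[-] B=[-] C=[ingot,shaft,crate,peg,tile,mesh,hinge,rod,nail,clip,lathe]

Answer: ingot shaft crate peg tile mesh hinge rod nail clip lathe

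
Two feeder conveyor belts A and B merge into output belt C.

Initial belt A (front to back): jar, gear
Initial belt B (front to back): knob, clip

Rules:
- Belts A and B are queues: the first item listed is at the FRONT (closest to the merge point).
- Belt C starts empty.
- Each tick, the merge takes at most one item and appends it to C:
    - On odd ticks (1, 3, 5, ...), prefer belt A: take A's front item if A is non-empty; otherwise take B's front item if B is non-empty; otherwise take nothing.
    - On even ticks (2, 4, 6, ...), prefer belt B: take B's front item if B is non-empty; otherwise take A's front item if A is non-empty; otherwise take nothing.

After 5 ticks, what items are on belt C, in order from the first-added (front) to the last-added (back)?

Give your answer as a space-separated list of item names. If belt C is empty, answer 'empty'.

Tick 1: prefer A, take jar from A; A=[gear] B=[knob,clip] C=[jar]
Tick 2: prefer B, take knob from B; A=[gear] B=[clip] C=[jar,knob]
Tick 3: prefer A, take gear from A; A=[-] B=[clip] C=[jar,knob,gear]
Tick 4: prefer B, take clip from B; A=[-] B=[-] C=[jar,knob,gear,clip]
Tick 5: prefer A, both empty, nothing taken; A=[-] B=[-] C=[jar,knob,gear,clip]

Answer: jar knob gear clip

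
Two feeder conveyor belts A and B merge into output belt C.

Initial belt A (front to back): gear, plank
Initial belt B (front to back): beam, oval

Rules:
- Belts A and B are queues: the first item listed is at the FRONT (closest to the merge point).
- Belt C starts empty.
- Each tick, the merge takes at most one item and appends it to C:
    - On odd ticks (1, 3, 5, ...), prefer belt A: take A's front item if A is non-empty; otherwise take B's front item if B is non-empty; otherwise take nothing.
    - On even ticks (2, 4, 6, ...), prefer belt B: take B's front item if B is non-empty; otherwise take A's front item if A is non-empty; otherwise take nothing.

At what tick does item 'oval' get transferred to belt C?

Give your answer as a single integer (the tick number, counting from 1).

Answer: 4

Derivation:
Tick 1: prefer A, take gear from A; A=[plank] B=[beam,oval] C=[gear]
Tick 2: prefer B, take beam from B; A=[plank] B=[oval] C=[gear,beam]
Tick 3: prefer A, take plank from A; A=[-] B=[oval] C=[gear,beam,plank]
Tick 4: prefer B, take oval from B; A=[-] B=[-] C=[gear,beam,plank,oval]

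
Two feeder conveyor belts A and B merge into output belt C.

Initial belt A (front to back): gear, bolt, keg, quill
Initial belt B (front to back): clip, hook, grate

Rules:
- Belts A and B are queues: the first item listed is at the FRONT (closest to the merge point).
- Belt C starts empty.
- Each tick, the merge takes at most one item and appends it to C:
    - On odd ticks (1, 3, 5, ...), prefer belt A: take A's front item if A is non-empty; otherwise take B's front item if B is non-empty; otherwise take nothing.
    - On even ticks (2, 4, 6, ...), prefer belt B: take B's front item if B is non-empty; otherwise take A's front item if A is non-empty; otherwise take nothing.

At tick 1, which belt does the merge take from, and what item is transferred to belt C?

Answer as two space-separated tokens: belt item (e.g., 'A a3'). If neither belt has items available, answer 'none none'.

Answer: A gear

Derivation:
Tick 1: prefer A, take gear from A; A=[bolt,keg,quill] B=[clip,hook,grate] C=[gear]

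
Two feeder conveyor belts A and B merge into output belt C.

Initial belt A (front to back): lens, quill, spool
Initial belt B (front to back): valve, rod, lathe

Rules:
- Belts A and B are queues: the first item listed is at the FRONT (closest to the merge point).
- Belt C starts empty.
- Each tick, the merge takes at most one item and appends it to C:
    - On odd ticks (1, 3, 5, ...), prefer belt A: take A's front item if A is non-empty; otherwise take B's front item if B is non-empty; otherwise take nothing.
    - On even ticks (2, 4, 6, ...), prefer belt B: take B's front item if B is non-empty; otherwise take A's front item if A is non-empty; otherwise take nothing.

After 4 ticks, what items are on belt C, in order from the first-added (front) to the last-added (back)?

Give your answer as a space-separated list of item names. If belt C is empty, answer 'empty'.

Tick 1: prefer A, take lens from A; A=[quill,spool] B=[valve,rod,lathe] C=[lens]
Tick 2: prefer B, take valve from B; A=[quill,spool] B=[rod,lathe] C=[lens,valve]
Tick 3: prefer A, take quill from A; A=[spool] B=[rod,lathe] C=[lens,valve,quill]
Tick 4: prefer B, take rod from B; A=[spool] B=[lathe] C=[lens,valve,quill,rod]

Answer: lens valve quill rod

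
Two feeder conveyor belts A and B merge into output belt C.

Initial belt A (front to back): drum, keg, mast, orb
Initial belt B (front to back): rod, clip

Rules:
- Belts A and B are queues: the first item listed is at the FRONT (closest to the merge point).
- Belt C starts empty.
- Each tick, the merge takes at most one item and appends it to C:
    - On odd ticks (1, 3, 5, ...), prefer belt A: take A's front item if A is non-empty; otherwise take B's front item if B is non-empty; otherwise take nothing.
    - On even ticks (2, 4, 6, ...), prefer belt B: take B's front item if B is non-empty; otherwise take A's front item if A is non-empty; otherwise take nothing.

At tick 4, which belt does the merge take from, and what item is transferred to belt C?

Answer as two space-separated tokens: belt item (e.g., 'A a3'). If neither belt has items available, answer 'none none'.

Tick 1: prefer A, take drum from A; A=[keg,mast,orb] B=[rod,clip] C=[drum]
Tick 2: prefer B, take rod from B; A=[keg,mast,orb] B=[clip] C=[drum,rod]
Tick 3: prefer A, take keg from A; A=[mast,orb] B=[clip] C=[drum,rod,keg]
Tick 4: prefer B, take clip from B; A=[mast,orb] B=[-] C=[drum,rod,keg,clip]

Answer: B clip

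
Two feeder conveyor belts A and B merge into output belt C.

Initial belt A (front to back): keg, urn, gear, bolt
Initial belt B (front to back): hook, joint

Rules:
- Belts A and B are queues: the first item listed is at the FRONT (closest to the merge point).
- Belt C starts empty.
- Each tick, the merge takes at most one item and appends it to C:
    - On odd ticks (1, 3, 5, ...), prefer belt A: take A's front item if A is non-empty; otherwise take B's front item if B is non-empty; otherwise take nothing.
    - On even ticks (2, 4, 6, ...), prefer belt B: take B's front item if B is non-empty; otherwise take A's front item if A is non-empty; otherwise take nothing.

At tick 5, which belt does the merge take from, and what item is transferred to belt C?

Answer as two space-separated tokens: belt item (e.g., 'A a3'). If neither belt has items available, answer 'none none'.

Answer: A gear

Derivation:
Tick 1: prefer A, take keg from A; A=[urn,gear,bolt] B=[hook,joint] C=[keg]
Tick 2: prefer B, take hook from B; A=[urn,gear,bolt] B=[joint] C=[keg,hook]
Tick 3: prefer A, take urn from A; A=[gear,bolt] B=[joint] C=[keg,hook,urn]
Tick 4: prefer B, take joint from B; A=[gear,bolt] B=[-] C=[keg,hook,urn,joint]
Tick 5: prefer A, take gear from A; A=[bolt] B=[-] C=[keg,hook,urn,joint,gear]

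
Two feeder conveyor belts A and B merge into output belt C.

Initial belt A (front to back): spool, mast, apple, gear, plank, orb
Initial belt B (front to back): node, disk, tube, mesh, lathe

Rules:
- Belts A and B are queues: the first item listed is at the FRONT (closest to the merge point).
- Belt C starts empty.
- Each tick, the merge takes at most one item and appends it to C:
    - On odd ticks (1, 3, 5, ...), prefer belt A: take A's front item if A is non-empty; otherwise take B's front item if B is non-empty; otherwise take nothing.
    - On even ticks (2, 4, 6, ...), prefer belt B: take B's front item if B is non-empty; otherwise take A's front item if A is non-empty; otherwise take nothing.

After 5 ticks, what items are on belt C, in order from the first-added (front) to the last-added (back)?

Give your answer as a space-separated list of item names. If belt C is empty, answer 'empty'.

Answer: spool node mast disk apple

Derivation:
Tick 1: prefer A, take spool from A; A=[mast,apple,gear,plank,orb] B=[node,disk,tube,mesh,lathe] C=[spool]
Tick 2: prefer B, take node from B; A=[mast,apple,gear,plank,orb] B=[disk,tube,mesh,lathe] C=[spool,node]
Tick 3: prefer A, take mast from A; A=[apple,gear,plank,orb] B=[disk,tube,mesh,lathe] C=[spool,node,mast]
Tick 4: prefer B, take disk from B; A=[apple,gear,plank,orb] B=[tube,mesh,lathe] C=[spool,node,mast,disk]
Tick 5: prefer A, take apple from A; A=[gear,plank,orb] B=[tube,mesh,lathe] C=[spool,node,mast,disk,apple]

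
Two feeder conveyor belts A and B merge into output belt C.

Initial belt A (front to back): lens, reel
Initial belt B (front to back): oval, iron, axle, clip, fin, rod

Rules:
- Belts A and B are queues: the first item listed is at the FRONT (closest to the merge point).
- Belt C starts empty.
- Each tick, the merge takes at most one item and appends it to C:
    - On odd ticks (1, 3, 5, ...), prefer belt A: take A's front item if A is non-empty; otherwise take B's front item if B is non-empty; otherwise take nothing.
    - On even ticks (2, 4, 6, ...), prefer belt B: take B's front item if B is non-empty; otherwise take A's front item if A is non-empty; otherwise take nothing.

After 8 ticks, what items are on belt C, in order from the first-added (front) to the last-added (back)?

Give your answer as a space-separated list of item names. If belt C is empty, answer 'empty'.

Tick 1: prefer A, take lens from A; A=[reel] B=[oval,iron,axle,clip,fin,rod] C=[lens]
Tick 2: prefer B, take oval from B; A=[reel] B=[iron,axle,clip,fin,rod] C=[lens,oval]
Tick 3: prefer A, take reel from A; A=[-] B=[iron,axle,clip,fin,rod] C=[lens,oval,reel]
Tick 4: prefer B, take iron from B; A=[-] B=[axle,clip,fin,rod] C=[lens,oval,reel,iron]
Tick 5: prefer A, take axle from B; A=[-] B=[clip,fin,rod] C=[lens,oval,reel,iron,axle]
Tick 6: prefer B, take clip from B; A=[-] B=[fin,rod] C=[lens,oval,reel,iron,axle,clip]
Tick 7: prefer A, take fin from B; A=[-] B=[rod] C=[lens,oval,reel,iron,axle,clip,fin]
Tick 8: prefer B, take rod from B; A=[-] B=[-] C=[lens,oval,reel,iron,axle,clip,fin,rod]

Answer: lens oval reel iron axle clip fin rod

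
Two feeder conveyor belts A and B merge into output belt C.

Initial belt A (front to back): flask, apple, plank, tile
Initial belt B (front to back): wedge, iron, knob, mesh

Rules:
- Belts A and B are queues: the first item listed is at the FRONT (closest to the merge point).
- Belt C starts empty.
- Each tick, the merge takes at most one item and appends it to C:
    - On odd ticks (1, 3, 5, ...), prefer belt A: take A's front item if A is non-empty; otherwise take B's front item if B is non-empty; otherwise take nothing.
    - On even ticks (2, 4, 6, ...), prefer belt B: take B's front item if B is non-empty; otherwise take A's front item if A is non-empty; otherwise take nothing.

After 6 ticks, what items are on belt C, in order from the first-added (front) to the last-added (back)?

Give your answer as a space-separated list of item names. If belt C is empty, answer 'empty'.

Answer: flask wedge apple iron plank knob

Derivation:
Tick 1: prefer A, take flask from A; A=[apple,plank,tile] B=[wedge,iron,knob,mesh] C=[flask]
Tick 2: prefer B, take wedge from B; A=[apple,plank,tile] B=[iron,knob,mesh] C=[flask,wedge]
Tick 3: prefer A, take apple from A; A=[plank,tile] B=[iron,knob,mesh] C=[flask,wedge,apple]
Tick 4: prefer B, take iron from B; A=[plank,tile] B=[knob,mesh] C=[flask,wedge,apple,iron]
Tick 5: prefer A, take plank from A; A=[tile] B=[knob,mesh] C=[flask,wedge,apple,iron,plank]
Tick 6: prefer B, take knob from B; A=[tile] B=[mesh] C=[flask,wedge,apple,iron,plank,knob]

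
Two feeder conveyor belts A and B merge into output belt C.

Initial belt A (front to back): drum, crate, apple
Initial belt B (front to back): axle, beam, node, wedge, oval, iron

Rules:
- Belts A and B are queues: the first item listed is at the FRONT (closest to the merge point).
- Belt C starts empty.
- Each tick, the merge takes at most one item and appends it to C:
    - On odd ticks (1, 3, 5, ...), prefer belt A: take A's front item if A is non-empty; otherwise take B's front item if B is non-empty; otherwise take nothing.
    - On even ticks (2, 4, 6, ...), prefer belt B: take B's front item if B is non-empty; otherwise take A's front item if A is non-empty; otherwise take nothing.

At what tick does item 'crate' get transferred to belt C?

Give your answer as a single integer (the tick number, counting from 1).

Answer: 3

Derivation:
Tick 1: prefer A, take drum from A; A=[crate,apple] B=[axle,beam,node,wedge,oval,iron] C=[drum]
Tick 2: prefer B, take axle from B; A=[crate,apple] B=[beam,node,wedge,oval,iron] C=[drum,axle]
Tick 3: prefer A, take crate from A; A=[apple] B=[beam,node,wedge,oval,iron] C=[drum,axle,crate]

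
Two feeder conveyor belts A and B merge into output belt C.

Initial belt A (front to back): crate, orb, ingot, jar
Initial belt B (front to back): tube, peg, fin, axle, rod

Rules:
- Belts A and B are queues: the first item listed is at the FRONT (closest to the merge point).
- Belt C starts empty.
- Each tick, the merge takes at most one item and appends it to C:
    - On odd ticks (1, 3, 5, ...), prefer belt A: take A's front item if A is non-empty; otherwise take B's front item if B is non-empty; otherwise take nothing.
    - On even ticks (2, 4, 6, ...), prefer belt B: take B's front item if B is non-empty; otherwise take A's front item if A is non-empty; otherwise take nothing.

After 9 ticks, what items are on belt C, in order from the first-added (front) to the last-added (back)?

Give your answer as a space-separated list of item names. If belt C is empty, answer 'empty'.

Answer: crate tube orb peg ingot fin jar axle rod

Derivation:
Tick 1: prefer A, take crate from A; A=[orb,ingot,jar] B=[tube,peg,fin,axle,rod] C=[crate]
Tick 2: prefer B, take tube from B; A=[orb,ingot,jar] B=[peg,fin,axle,rod] C=[crate,tube]
Tick 3: prefer A, take orb from A; A=[ingot,jar] B=[peg,fin,axle,rod] C=[crate,tube,orb]
Tick 4: prefer B, take peg from B; A=[ingot,jar] B=[fin,axle,rod] C=[crate,tube,orb,peg]
Tick 5: prefer A, take ingot from A; A=[jar] B=[fin,axle,rod] C=[crate,tube,orb,peg,ingot]
Tick 6: prefer B, take fin from B; A=[jar] B=[axle,rod] C=[crate,tube,orb,peg,ingot,fin]
Tick 7: prefer A, take jar from A; A=[-] B=[axle,rod] C=[crate,tube,orb,peg,ingot,fin,jar]
Tick 8: prefer B, take axle from B; A=[-] B=[rod] C=[crate,tube,orb,peg,ingot,fin,jar,axle]
Tick 9: prefer A, take rod from B; A=[-] B=[-] C=[crate,tube,orb,peg,ingot,fin,jar,axle,rod]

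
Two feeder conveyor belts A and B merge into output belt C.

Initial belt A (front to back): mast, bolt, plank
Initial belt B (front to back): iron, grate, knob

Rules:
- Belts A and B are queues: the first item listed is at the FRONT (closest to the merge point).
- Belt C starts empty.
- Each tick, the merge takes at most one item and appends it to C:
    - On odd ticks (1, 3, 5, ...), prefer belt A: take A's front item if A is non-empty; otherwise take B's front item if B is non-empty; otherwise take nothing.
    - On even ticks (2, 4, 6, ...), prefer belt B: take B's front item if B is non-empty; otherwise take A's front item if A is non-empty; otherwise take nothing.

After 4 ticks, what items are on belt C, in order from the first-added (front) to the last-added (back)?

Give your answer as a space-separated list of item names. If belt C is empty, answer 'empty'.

Answer: mast iron bolt grate

Derivation:
Tick 1: prefer A, take mast from A; A=[bolt,plank] B=[iron,grate,knob] C=[mast]
Tick 2: prefer B, take iron from B; A=[bolt,plank] B=[grate,knob] C=[mast,iron]
Tick 3: prefer A, take bolt from A; A=[plank] B=[grate,knob] C=[mast,iron,bolt]
Tick 4: prefer B, take grate from B; A=[plank] B=[knob] C=[mast,iron,bolt,grate]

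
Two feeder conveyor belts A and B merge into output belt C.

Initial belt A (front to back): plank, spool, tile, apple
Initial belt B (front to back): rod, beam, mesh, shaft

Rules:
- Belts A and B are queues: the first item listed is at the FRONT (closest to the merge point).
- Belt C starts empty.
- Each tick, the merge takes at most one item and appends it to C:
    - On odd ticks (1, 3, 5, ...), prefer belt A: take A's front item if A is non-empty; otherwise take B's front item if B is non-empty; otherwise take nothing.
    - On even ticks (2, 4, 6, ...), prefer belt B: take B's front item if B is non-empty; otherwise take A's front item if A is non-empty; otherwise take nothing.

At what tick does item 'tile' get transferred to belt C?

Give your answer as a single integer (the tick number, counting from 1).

Tick 1: prefer A, take plank from A; A=[spool,tile,apple] B=[rod,beam,mesh,shaft] C=[plank]
Tick 2: prefer B, take rod from B; A=[spool,tile,apple] B=[beam,mesh,shaft] C=[plank,rod]
Tick 3: prefer A, take spool from A; A=[tile,apple] B=[beam,mesh,shaft] C=[plank,rod,spool]
Tick 4: prefer B, take beam from B; A=[tile,apple] B=[mesh,shaft] C=[plank,rod,spool,beam]
Tick 5: prefer A, take tile from A; A=[apple] B=[mesh,shaft] C=[plank,rod,spool,beam,tile]

Answer: 5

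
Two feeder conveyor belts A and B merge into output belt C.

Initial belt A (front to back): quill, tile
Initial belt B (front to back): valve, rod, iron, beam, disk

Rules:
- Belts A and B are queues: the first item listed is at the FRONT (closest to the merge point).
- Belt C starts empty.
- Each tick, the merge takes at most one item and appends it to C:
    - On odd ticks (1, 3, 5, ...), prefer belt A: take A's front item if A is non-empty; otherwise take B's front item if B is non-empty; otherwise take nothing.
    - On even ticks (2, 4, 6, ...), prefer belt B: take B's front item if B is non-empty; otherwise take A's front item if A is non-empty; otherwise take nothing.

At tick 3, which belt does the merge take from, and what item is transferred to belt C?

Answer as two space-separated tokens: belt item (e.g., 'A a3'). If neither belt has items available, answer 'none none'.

Answer: A tile

Derivation:
Tick 1: prefer A, take quill from A; A=[tile] B=[valve,rod,iron,beam,disk] C=[quill]
Tick 2: prefer B, take valve from B; A=[tile] B=[rod,iron,beam,disk] C=[quill,valve]
Tick 3: prefer A, take tile from A; A=[-] B=[rod,iron,beam,disk] C=[quill,valve,tile]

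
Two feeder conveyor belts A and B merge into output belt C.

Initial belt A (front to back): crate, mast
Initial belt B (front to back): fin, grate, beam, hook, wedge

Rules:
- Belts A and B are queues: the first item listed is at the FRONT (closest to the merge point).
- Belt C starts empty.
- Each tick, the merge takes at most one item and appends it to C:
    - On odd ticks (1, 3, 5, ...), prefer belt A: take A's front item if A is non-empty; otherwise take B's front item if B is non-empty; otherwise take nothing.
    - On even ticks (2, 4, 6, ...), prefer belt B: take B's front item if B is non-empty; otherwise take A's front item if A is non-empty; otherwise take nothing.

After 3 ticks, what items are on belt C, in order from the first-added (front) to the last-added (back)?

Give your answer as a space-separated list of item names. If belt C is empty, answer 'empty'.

Tick 1: prefer A, take crate from A; A=[mast] B=[fin,grate,beam,hook,wedge] C=[crate]
Tick 2: prefer B, take fin from B; A=[mast] B=[grate,beam,hook,wedge] C=[crate,fin]
Tick 3: prefer A, take mast from A; A=[-] B=[grate,beam,hook,wedge] C=[crate,fin,mast]

Answer: crate fin mast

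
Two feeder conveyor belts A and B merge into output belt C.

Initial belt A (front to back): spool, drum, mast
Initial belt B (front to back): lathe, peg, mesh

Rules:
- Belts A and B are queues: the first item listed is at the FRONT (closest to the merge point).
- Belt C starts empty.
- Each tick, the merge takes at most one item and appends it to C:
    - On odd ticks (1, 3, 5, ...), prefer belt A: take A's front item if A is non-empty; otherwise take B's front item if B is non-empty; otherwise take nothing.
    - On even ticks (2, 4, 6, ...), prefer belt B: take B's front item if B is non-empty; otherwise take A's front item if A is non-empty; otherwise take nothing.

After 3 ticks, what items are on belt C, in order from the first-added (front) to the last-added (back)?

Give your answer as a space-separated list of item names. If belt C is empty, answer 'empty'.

Tick 1: prefer A, take spool from A; A=[drum,mast] B=[lathe,peg,mesh] C=[spool]
Tick 2: prefer B, take lathe from B; A=[drum,mast] B=[peg,mesh] C=[spool,lathe]
Tick 3: prefer A, take drum from A; A=[mast] B=[peg,mesh] C=[spool,lathe,drum]

Answer: spool lathe drum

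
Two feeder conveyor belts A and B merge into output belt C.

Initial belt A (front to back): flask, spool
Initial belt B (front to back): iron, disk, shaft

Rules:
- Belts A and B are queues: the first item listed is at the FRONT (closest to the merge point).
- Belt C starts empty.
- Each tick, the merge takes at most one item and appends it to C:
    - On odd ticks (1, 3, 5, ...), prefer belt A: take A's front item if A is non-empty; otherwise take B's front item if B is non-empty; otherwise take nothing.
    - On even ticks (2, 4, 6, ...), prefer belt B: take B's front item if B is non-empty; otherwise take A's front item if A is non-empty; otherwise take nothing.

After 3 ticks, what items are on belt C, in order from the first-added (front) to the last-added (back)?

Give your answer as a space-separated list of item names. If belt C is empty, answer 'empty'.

Tick 1: prefer A, take flask from A; A=[spool] B=[iron,disk,shaft] C=[flask]
Tick 2: prefer B, take iron from B; A=[spool] B=[disk,shaft] C=[flask,iron]
Tick 3: prefer A, take spool from A; A=[-] B=[disk,shaft] C=[flask,iron,spool]

Answer: flask iron spool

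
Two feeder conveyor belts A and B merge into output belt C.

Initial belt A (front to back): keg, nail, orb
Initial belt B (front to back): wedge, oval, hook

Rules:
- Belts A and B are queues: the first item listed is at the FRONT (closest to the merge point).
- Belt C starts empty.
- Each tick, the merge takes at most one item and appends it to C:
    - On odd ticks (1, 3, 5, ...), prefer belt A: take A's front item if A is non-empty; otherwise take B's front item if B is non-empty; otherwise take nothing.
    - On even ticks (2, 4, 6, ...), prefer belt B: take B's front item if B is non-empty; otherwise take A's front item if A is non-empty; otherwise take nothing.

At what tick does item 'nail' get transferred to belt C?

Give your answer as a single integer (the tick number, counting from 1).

Answer: 3

Derivation:
Tick 1: prefer A, take keg from A; A=[nail,orb] B=[wedge,oval,hook] C=[keg]
Tick 2: prefer B, take wedge from B; A=[nail,orb] B=[oval,hook] C=[keg,wedge]
Tick 3: prefer A, take nail from A; A=[orb] B=[oval,hook] C=[keg,wedge,nail]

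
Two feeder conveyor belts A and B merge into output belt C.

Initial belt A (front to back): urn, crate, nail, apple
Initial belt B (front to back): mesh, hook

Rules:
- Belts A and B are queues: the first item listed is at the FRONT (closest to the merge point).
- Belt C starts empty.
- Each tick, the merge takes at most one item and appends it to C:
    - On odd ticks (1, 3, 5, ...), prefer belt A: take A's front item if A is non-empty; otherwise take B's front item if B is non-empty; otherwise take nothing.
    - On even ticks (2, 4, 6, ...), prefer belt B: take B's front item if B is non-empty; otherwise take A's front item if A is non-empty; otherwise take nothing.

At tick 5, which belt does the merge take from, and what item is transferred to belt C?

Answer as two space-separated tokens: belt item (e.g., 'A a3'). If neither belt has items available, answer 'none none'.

Answer: A nail

Derivation:
Tick 1: prefer A, take urn from A; A=[crate,nail,apple] B=[mesh,hook] C=[urn]
Tick 2: prefer B, take mesh from B; A=[crate,nail,apple] B=[hook] C=[urn,mesh]
Tick 3: prefer A, take crate from A; A=[nail,apple] B=[hook] C=[urn,mesh,crate]
Tick 4: prefer B, take hook from B; A=[nail,apple] B=[-] C=[urn,mesh,crate,hook]
Tick 5: prefer A, take nail from A; A=[apple] B=[-] C=[urn,mesh,crate,hook,nail]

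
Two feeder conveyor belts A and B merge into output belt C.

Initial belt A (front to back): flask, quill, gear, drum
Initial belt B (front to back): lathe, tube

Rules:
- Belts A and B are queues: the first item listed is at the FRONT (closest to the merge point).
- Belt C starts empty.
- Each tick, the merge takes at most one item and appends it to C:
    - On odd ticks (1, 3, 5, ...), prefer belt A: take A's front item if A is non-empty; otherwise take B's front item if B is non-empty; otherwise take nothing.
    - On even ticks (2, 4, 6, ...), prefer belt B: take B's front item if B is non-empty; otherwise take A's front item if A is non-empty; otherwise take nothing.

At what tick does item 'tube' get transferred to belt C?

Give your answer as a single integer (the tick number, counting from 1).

Answer: 4

Derivation:
Tick 1: prefer A, take flask from A; A=[quill,gear,drum] B=[lathe,tube] C=[flask]
Tick 2: prefer B, take lathe from B; A=[quill,gear,drum] B=[tube] C=[flask,lathe]
Tick 3: prefer A, take quill from A; A=[gear,drum] B=[tube] C=[flask,lathe,quill]
Tick 4: prefer B, take tube from B; A=[gear,drum] B=[-] C=[flask,lathe,quill,tube]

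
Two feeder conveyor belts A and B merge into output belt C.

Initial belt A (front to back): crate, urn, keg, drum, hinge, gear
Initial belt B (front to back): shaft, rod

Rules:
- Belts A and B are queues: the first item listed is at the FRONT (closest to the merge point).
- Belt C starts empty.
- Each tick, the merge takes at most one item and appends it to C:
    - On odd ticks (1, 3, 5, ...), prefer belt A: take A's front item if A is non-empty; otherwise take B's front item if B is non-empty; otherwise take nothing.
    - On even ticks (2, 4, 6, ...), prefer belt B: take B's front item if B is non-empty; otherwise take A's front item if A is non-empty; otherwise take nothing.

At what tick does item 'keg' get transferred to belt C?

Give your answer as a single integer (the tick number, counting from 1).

Answer: 5

Derivation:
Tick 1: prefer A, take crate from A; A=[urn,keg,drum,hinge,gear] B=[shaft,rod] C=[crate]
Tick 2: prefer B, take shaft from B; A=[urn,keg,drum,hinge,gear] B=[rod] C=[crate,shaft]
Tick 3: prefer A, take urn from A; A=[keg,drum,hinge,gear] B=[rod] C=[crate,shaft,urn]
Tick 4: prefer B, take rod from B; A=[keg,drum,hinge,gear] B=[-] C=[crate,shaft,urn,rod]
Tick 5: prefer A, take keg from A; A=[drum,hinge,gear] B=[-] C=[crate,shaft,urn,rod,keg]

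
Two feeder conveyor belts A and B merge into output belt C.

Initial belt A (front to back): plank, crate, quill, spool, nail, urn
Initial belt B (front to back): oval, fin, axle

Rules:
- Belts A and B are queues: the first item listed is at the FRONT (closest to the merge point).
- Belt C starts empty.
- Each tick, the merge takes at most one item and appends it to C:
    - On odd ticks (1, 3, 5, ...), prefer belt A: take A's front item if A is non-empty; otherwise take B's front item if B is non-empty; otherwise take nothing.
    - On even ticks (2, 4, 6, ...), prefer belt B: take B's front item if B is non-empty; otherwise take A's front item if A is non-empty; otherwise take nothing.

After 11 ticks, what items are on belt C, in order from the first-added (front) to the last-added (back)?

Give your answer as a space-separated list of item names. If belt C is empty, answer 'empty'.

Answer: plank oval crate fin quill axle spool nail urn

Derivation:
Tick 1: prefer A, take plank from A; A=[crate,quill,spool,nail,urn] B=[oval,fin,axle] C=[plank]
Tick 2: prefer B, take oval from B; A=[crate,quill,spool,nail,urn] B=[fin,axle] C=[plank,oval]
Tick 3: prefer A, take crate from A; A=[quill,spool,nail,urn] B=[fin,axle] C=[plank,oval,crate]
Tick 4: prefer B, take fin from B; A=[quill,spool,nail,urn] B=[axle] C=[plank,oval,crate,fin]
Tick 5: prefer A, take quill from A; A=[spool,nail,urn] B=[axle] C=[plank,oval,crate,fin,quill]
Tick 6: prefer B, take axle from B; A=[spool,nail,urn] B=[-] C=[plank,oval,crate,fin,quill,axle]
Tick 7: prefer A, take spool from A; A=[nail,urn] B=[-] C=[plank,oval,crate,fin,quill,axle,spool]
Tick 8: prefer B, take nail from A; A=[urn] B=[-] C=[plank,oval,crate,fin,quill,axle,spool,nail]
Tick 9: prefer A, take urn from A; A=[-] B=[-] C=[plank,oval,crate,fin,quill,axle,spool,nail,urn]
Tick 10: prefer B, both empty, nothing taken; A=[-] B=[-] C=[plank,oval,crate,fin,quill,axle,spool,nail,urn]
Tick 11: prefer A, both empty, nothing taken; A=[-] B=[-] C=[plank,oval,crate,fin,quill,axle,spool,nail,urn]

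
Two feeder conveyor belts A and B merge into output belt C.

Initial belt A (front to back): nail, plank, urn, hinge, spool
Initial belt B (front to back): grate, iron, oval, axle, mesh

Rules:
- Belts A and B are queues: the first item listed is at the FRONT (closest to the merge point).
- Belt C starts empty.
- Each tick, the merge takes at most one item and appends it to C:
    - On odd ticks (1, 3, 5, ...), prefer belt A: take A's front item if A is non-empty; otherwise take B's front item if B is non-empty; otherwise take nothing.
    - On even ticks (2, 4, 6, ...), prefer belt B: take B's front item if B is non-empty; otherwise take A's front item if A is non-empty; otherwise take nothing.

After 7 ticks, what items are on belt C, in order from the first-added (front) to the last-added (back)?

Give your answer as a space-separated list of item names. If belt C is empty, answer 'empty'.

Tick 1: prefer A, take nail from A; A=[plank,urn,hinge,spool] B=[grate,iron,oval,axle,mesh] C=[nail]
Tick 2: prefer B, take grate from B; A=[plank,urn,hinge,spool] B=[iron,oval,axle,mesh] C=[nail,grate]
Tick 3: prefer A, take plank from A; A=[urn,hinge,spool] B=[iron,oval,axle,mesh] C=[nail,grate,plank]
Tick 4: prefer B, take iron from B; A=[urn,hinge,spool] B=[oval,axle,mesh] C=[nail,grate,plank,iron]
Tick 5: prefer A, take urn from A; A=[hinge,spool] B=[oval,axle,mesh] C=[nail,grate,plank,iron,urn]
Tick 6: prefer B, take oval from B; A=[hinge,spool] B=[axle,mesh] C=[nail,grate,plank,iron,urn,oval]
Tick 7: prefer A, take hinge from A; A=[spool] B=[axle,mesh] C=[nail,grate,plank,iron,urn,oval,hinge]

Answer: nail grate plank iron urn oval hinge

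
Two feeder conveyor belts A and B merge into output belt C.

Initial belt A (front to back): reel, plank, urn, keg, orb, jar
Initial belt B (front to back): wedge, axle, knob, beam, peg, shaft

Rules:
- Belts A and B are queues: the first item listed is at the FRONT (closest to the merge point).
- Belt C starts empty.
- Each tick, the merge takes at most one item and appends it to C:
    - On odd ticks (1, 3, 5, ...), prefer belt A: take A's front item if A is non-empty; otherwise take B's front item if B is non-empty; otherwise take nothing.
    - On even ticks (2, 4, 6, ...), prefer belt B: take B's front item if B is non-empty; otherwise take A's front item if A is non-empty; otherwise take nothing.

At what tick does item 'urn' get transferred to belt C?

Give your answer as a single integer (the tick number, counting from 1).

Tick 1: prefer A, take reel from A; A=[plank,urn,keg,orb,jar] B=[wedge,axle,knob,beam,peg,shaft] C=[reel]
Tick 2: prefer B, take wedge from B; A=[plank,urn,keg,orb,jar] B=[axle,knob,beam,peg,shaft] C=[reel,wedge]
Tick 3: prefer A, take plank from A; A=[urn,keg,orb,jar] B=[axle,knob,beam,peg,shaft] C=[reel,wedge,plank]
Tick 4: prefer B, take axle from B; A=[urn,keg,orb,jar] B=[knob,beam,peg,shaft] C=[reel,wedge,plank,axle]
Tick 5: prefer A, take urn from A; A=[keg,orb,jar] B=[knob,beam,peg,shaft] C=[reel,wedge,plank,axle,urn]

Answer: 5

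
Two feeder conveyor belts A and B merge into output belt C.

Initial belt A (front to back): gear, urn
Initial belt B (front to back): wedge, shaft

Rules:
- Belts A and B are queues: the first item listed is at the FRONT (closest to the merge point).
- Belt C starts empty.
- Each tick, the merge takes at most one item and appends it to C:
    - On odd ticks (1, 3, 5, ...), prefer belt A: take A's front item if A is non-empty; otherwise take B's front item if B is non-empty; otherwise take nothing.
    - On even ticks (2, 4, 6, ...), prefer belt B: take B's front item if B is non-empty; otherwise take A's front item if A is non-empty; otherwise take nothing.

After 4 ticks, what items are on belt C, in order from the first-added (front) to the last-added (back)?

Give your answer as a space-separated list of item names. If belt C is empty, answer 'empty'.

Tick 1: prefer A, take gear from A; A=[urn] B=[wedge,shaft] C=[gear]
Tick 2: prefer B, take wedge from B; A=[urn] B=[shaft] C=[gear,wedge]
Tick 3: prefer A, take urn from A; A=[-] B=[shaft] C=[gear,wedge,urn]
Tick 4: prefer B, take shaft from B; A=[-] B=[-] C=[gear,wedge,urn,shaft]

Answer: gear wedge urn shaft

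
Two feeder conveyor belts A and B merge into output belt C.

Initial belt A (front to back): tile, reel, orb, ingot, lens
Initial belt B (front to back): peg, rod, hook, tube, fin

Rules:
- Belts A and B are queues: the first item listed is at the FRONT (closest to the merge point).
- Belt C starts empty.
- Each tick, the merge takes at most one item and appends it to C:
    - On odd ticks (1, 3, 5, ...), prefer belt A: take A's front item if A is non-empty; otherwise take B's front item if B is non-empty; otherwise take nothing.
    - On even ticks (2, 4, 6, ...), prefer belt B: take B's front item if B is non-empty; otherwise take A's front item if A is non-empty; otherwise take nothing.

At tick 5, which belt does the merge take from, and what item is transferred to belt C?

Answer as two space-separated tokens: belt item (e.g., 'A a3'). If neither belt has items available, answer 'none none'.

Tick 1: prefer A, take tile from A; A=[reel,orb,ingot,lens] B=[peg,rod,hook,tube,fin] C=[tile]
Tick 2: prefer B, take peg from B; A=[reel,orb,ingot,lens] B=[rod,hook,tube,fin] C=[tile,peg]
Tick 3: prefer A, take reel from A; A=[orb,ingot,lens] B=[rod,hook,tube,fin] C=[tile,peg,reel]
Tick 4: prefer B, take rod from B; A=[orb,ingot,lens] B=[hook,tube,fin] C=[tile,peg,reel,rod]
Tick 5: prefer A, take orb from A; A=[ingot,lens] B=[hook,tube,fin] C=[tile,peg,reel,rod,orb]

Answer: A orb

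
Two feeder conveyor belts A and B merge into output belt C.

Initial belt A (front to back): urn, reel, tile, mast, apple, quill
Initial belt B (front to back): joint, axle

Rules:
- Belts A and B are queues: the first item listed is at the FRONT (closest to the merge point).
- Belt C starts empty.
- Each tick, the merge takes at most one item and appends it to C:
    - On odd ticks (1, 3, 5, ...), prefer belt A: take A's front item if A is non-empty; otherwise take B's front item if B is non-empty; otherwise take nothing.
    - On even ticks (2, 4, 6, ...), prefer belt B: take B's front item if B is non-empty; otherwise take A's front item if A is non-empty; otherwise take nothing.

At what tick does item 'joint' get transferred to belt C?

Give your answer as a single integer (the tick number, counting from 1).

Answer: 2

Derivation:
Tick 1: prefer A, take urn from A; A=[reel,tile,mast,apple,quill] B=[joint,axle] C=[urn]
Tick 2: prefer B, take joint from B; A=[reel,tile,mast,apple,quill] B=[axle] C=[urn,joint]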